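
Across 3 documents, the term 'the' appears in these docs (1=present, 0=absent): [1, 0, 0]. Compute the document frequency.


Checking each document for 'the':
Doc 1: present
Doc 2: absent
Doc 3: absent
df = sum of presences = 1 + 0 + 0 = 1

1


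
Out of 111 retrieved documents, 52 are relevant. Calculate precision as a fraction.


Precision = relevant_retrieved / total_retrieved
= 52 / 111
= 52 / (52 + 59)
= 52/111

52/111


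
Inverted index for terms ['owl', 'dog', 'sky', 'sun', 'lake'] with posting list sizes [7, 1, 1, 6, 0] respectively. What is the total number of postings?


Summing posting list sizes:
'owl': 7 postings
'dog': 1 postings
'sky': 1 postings
'sun': 6 postings
'lake': 0 postings
Total = 7 + 1 + 1 + 6 + 0 = 15

15


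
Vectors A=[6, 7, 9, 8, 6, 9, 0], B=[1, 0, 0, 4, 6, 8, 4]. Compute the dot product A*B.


Dot product = sum of element-wise products
A[0]*B[0] = 6*1 = 6
A[1]*B[1] = 7*0 = 0
A[2]*B[2] = 9*0 = 0
A[3]*B[3] = 8*4 = 32
A[4]*B[4] = 6*6 = 36
A[5]*B[5] = 9*8 = 72
A[6]*B[6] = 0*4 = 0
Sum = 6 + 0 + 0 + 32 + 36 + 72 + 0 = 146

146


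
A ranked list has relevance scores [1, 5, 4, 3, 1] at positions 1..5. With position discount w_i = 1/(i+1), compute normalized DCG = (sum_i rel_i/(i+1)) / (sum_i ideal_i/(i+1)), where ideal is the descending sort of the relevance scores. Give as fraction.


Position discount weights w_i = 1/(i+1) for i=1..5:
Weights = [1/2, 1/3, 1/4, 1/5, 1/6]
Actual relevance: [1, 5, 4, 3, 1]
DCG = 1/2 + 5/3 + 4/4 + 3/5 + 1/6 = 59/15
Ideal relevance (sorted desc): [5, 4, 3, 1, 1]
Ideal DCG = 5/2 + 4/3 + 3/4 + 1/5 + 1/6 = 99/20
nDCG = DCG / ideal_DCG = 59/15 / 99/20 = 236/297

236/297


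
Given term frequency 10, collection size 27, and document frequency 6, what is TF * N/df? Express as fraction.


TF * (N/df)
= 10 * (27/6)
= 10 * 9/2
= 45

45


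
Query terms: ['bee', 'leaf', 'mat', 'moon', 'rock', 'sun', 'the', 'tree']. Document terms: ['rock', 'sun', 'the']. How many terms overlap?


Query terms: ['bee', 'leaf', 'mat', 'moon', 'rock', 'sun', 'the', 'tree']
Document terms: ['rock', 'sun', 'the']
Common terms: ['rock', 'sun', 'the']
Overlap count = 3

3


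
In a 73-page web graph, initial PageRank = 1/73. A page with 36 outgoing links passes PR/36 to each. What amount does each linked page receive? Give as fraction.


Initial PR = 1/73 = 1/73
Outlinks = 36
Contribution per link = PR / outlinks
= 1/73 / 36
= 1/2628

1/2628


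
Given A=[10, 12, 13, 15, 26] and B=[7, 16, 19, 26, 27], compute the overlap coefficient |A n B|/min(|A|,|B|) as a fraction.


A intersect B = [26]
|A intersect B| = 1
min(|A|, |B|) = min(5, 5) = 5
Overlap = 1 / 5 = 1/5

1/5


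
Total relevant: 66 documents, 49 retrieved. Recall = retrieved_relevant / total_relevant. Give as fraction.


Recall = retrieved_relevant / total_relevant
= 49 / 66
= 49 / (49 + 17)
= 49/66

49/66


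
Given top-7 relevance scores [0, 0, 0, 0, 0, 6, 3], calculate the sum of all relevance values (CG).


Cumulative Gain = sum of relevance scores
Position 1: rel=0, running sum=0
Position 2: rel=0, running sum=0
Position 3: rel=0, running sum=0
Position 4: rel=0, running sum=0
Position 5: rel=0, running sum=0
Position 6: rel=6, running sum=6
Position 7: rel=3, running sum=9
CG = 9

9


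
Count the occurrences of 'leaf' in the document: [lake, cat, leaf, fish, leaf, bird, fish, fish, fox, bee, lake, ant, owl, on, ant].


Document has 15 words
Scanning for 'leaf':
Found at positions: [2, 4]
Count = 2

2


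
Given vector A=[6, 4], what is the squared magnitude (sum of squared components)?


|A|^2 = sum of squared components
A[0]^2 = 6^2 = 36
A[1]^2 = 4^2 = 16
Sum = 36 + 16 = 52

52


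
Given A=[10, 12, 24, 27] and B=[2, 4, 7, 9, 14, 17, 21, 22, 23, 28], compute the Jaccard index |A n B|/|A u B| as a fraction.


A intersect B = []
|A intersect B| = 0
A union B = [2, 4, 7, 9, 10, 12, 14, 17, 21, 22, 23, 24, 27, 28]
|A union B| = 14
Jaccard = 0/14 = 0

0


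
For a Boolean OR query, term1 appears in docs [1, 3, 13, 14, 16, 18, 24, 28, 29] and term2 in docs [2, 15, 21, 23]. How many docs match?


Boolean OR: find union of posting lists
term1 docs: [1, 3, 13, 14, 16, 18, 24, 28, 29]
term2 docs: [2, 15, 21, 23]
Union: [1, 2, 3, 13, 14, 15, 16, 18, 21, 23, 24, 28, 29]
|union| = 13

13


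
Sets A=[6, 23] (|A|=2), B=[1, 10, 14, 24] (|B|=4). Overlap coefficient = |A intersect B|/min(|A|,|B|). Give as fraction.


A intersect B = []
|A intersect B| = 0
min(|A|, |B|) = min(2, 4) = 2
Overlap = 0 / 2 = 0

0


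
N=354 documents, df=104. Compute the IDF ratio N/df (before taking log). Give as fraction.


IDF ratio = N / df
= 354 / 104
= 177/52

177/52


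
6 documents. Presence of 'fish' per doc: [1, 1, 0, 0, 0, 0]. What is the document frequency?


Checking each document for 'fish':
Doc 1: present
Doc 2: present
Doc 3: absent
Doc 4: absent
Doc 5: absent
Doc 6: absent
df = sum of presences = 1 + 1 + 0 + 0 + 0 + 0 = 2

2


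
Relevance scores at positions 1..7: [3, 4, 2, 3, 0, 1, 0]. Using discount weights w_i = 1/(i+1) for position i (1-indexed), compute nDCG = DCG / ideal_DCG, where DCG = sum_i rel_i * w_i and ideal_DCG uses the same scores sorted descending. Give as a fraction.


Position discount weights w_i = 1/(i+1) for i=1..7:
Weights = [1/2, 1/3, 1/4, 1/5, 1/6, 1/7, 1/8]
Actual relevance: [3, 4, 2, 3, 0, 1, 0]
DCG = 3/2 + 4/3 + 2/4 + 3/5 + 0/6 + 1/7 + 0/8 = 428/105
Ideal relevance (sorted desc): [4, 3, 3, 2, 1, 0, 0]
Ideal DCG = 4/2 + 3/3 + 3/4 + 2/5 + 1/6 + 0/7 + 0/8 = 259/60
nDCG = DCG / ideal_DCG = 428/105 / 259/60 = 1712/1813

1712/1813


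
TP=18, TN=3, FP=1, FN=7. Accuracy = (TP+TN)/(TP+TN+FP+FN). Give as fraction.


Accuracy = (TP + TN) / (TP + TN + FP + FN)
TP + TN = 18 + 3 = 21
Total = 18 + 3 + 1 + 7 = 29
Accuracy = 21 / 29 = 21/29

21/29


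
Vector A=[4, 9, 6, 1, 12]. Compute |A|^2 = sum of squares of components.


|A|^2 = sum of squared components
A[0]^2 = 4^2 = 16
A[1]^2 = 9^2 = 81
A[2]^2 = 6^2 = 36
A[3]^2 = 1^2 = 1
A[4]^2 = 12^2 = 144
Sum = 16 + 81 + 36 + 1 + 144 = 278

278


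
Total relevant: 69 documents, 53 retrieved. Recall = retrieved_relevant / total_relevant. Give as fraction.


Recall = retrieved_relevant / total_relevant
= 53 / 69
= 53 / (53 + 16)
= 53/69

53/69


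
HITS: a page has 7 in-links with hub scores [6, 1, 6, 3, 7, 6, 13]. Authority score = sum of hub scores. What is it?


Authority = sum of hub scores of in-linkers
In-link 1: hub score = 6
In-link 2: hub score = 1
In-link 3: hub score = 6
In-link 4: hub score = 3
In-link 5: hub score = 7
In-link 6: hub score = 6
In-link 7: hub score = 13
Authority = 6 + 1 + 6 + 3 + 7 + 6 + 13 = 42

42


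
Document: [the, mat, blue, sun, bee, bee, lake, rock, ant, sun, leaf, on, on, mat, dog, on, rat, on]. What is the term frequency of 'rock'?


Document has 18 words
Scanning for 'rock':
Found at positions: [7]
Count = 1

1


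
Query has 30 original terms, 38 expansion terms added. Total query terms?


Original terms: 30
Expansion terms: 38
Total = 30 + 38 = 68

68


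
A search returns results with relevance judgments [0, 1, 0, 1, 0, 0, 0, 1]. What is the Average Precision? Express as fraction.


Computing P@k for each relevant position:
Position 1: not relevant
Position 2: relevant, P@2 = 1/2 = 1/2
Position 3: not relevant
Position 4: relevant, P@4 = 2/4 = 1/2
Position 5: not relevant
Position 6: not relevant
Position 7: not relevant
Position 8: relevant, P@8 = 3/8 = 3/8
Sum of P@k = 1/2 + 1/2 + 3/8 = 11/8
AP = 11/8 / 3 = 11/24

11/24


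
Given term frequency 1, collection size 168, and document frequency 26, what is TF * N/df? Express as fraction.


TF * (N/df)
= 1 * (168/26)
= 1 * 84/13
= 84/13

84/13


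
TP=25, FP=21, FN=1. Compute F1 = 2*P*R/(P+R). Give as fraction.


F1 = 2 * P * R / (P + R)
P = TP/(TP+FP) = 25/46 = 25/46
R = TP/(TP+FN) = 25/26 = 25/26
2 * P * R = 2 * 25/46 * 25/26 = 625/598
P + R = 25/46 + 25/26 = 450/299
F1 = 625/598 / 450/299 = 25/36

25/36


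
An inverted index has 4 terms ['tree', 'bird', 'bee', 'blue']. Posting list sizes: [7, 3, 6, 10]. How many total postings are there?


Summing posting list sizes:
'tree': 7 postings
'bird': 3 postings
'bee': 6 postings
'blue': 10 postings
Total = 7 + 3 + 6 + 10 = 26

26


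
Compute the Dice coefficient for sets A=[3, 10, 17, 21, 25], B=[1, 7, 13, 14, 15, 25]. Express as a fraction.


A intersect B = [25]
|A intersect B| = 1
|A| = 5, |B| = 6
Dice = 2*1 / (5+6)
= 2 / 11 = 2/11

2/11


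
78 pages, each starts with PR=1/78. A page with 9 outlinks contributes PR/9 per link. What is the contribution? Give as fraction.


Initial PR = 1/78 = 1/78
Outlinks = 9
Contribution per link = PR / outlinks
= 1/78 / 9
= 1/702

1/702


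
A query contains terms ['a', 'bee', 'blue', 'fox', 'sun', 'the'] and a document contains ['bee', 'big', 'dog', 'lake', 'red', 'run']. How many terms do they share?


Query terms: ['a', 'bee', 'blue', 'fox', 'sun', 'the']
Document terms: ['bee', 'big', 'dog', 'lake', 'red', 'run']
Common terms: ['bee']
Overlap count = 1

1


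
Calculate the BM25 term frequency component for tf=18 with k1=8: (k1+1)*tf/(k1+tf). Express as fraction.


BM25 TF component = (k1+1)*tf / (k1+tf)
k1 = 8, tf = 18
Numerator = (8+1)*18 = 162
Denominator = 8 + 18 = 26
= 162/26 = 81/13

81/13


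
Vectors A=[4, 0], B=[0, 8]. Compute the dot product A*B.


Dot product = sum of element-wise products
A[0]*B[0] = 4*0 = 0
A[1]*B[1] = 0*8 = 0
Sum = 0 + 0 = 0

0


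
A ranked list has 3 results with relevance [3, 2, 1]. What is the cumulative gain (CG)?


Cumulative Gain = sum of relevance scores
Position 1: rel=3, running sum=3
Position 2: rel=2, running sum=5
Position 3: rel=1, running sum=6
CG = 6

6


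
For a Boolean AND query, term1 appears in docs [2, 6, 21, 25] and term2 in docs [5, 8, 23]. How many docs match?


Boolean AND: find intersection of posting lists
term1 docs: [2, 6, 21, 25]
term2 docs: [5, 8, 23]
Intersection: []
|intersection| = 0

0


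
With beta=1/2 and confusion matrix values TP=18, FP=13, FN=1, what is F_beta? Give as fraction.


P = TP/(TP+FP) = 18/31 = 18/31
R = TP/(TP+FN) = 18/19 = 18/19
beta^2 = 1/2^2 = 1/4
(1 + beta^2) = 5/4
Numerator = (1+beta^2)*P*R = 405/589
Denominator = beta^2*P + R = 9/62 + 18/19 = 1287/1178
F_beta = 90/143

90/143


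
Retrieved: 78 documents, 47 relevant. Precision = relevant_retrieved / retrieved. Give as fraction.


Precision = relevant_retrieved / total_retrieved
= 47 / 78
= 47 / (47 + 31)
= 47/78

47/78


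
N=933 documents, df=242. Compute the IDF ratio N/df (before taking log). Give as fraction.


IDF ratio = N / df
= 933 / 242
= 933/242

933/242


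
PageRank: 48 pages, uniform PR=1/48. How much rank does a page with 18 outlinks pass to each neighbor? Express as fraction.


Initial PR = 1/48 = 1/48
Outlinks = 18
Contribution per link = PR / outlinks
= 1/48 / 18
= 1/864

1/864


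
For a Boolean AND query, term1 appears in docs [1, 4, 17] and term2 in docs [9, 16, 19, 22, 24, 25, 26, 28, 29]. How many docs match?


Boolean AND: find intersection of posting lists
term1 docs: [1, 4, 17]
term2 docs: [9, 16, 19, 22, 24, 25, 26, 28, 29]
Intersection: []
|intersection| = 0

0


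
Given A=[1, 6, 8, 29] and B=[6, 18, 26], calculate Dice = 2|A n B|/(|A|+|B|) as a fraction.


A intersect B = [6]
|A intersect B| = 1
|A| = 4, |B| = 3
Dice = 2*1 / (4+3)
= 2 / 7 = 2/7

2/7


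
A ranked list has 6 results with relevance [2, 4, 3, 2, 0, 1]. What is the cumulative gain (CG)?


Cumulative Gain = sum of relevance scores
Position 1: rel=2, running sum=2
Position 2: rel=4, running sum=6
Position 3: rel=3, running sum=9
Position 4: rel=2, running sum=11
Position 5: rel=0, running sum=11
Position 6: rel=1, running sum=12
CG = 12

12


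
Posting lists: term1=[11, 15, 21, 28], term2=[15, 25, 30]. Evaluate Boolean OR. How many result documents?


Boolean OR: find union of posting lists
term1 docs: [11, 15, 21, 28]
term2 docs: [15, 25, 30]
Union: [11, 15, 21, 25, 28, 30]
|union| = 6

6


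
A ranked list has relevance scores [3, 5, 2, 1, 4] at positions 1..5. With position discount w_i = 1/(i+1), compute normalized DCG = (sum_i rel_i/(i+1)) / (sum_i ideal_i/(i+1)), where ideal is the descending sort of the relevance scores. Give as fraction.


Position discount weights w_i = 1/(i+1) for i=1..5:
Weights = [1/2, 1/3, 1/4, 1/5, 1/6]
Actual relevance: [3, 5, 2, 1, 4]
DCG = 3/2 + 5/3 + 2/4 + 1/5 + 4/6 = 68/15
Ideal relevance (sorted desc): [5, 4, 3, 2, 1]
Ideal DCG = 5/2 + 4/3 + 3/4 + 2/5 + 1/6 = 103/20
nDCG = DCG / ideal_DCG = 68/15 / 103/20 = 272/309

272/309


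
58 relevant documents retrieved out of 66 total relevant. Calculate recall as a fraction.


Recall = retrieved_relevant / total_relevant
= 58 / 66
= 58 / (58 + 8)
= 29/33

29/33


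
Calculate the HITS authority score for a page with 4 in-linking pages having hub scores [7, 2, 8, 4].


Authority = sum of hub scores of in-linkers
In-link 1: hub score = 7
In-link 2: hub score = 2
In-link 3: hub score = 8
In-link 4: hub score = 4
Authority = 7 + 2 + 8 + 4 = 21

21


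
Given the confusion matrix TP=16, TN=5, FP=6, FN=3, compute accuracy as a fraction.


Accuracy = (TP + TN) / (TP + TN + FP + FN)
TP + TN = 16 + 5 = 21
Total = 16 + 5 + 6 + 3 = 30
Accuracy = 21 / 30 = 7/10

7/10


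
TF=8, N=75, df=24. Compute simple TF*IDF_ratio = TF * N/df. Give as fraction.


TF * (N/df)
= 8 * (75/24)
= 8 * 25/8
= 25

25


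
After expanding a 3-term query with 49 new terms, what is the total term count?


Original terms: 3
Expansion terms: 49
Total = 3 + 49 = 52

52


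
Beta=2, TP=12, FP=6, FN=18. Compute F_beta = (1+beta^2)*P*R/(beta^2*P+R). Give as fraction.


P = TP/(TP+FP) = 12/18 = 2/3
R = TP/(TP+FN) = 12/30 = 2/5
beta^2 = 2^2 = 4
(1 + beta^2) = 5
Numerator = (1+beta^2)*P*R = 4/3
Denominator = beta^2*P + R = 8/3 + 2/5 = 46/15
F_beta = 10/23

10/23


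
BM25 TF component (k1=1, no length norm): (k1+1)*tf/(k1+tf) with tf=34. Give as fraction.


BM25 TF component = (k1+1)*tf / (k1+tf)
k1 = 1, tf = 34
Numerator = (1+1)*34 = 68
Denominator = 1 + 34 = 35
= 68/35 = 68/35

68/35


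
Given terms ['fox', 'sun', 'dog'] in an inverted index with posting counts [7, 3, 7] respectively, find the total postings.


Summing posting list sizes:
'fox': 7 postings
'sun': 3 postings
'dog': 7 postings
Total = 7 + 3 + 7 = 17

17


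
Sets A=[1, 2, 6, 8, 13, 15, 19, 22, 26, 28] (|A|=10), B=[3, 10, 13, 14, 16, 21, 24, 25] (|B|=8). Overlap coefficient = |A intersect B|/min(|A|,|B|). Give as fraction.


A intersect B = [13]
|A intersect B| = 1
min(|A|, |B|) = min(10, 8) = 8
Overlap = 1 / 8 = 1/8

1/8


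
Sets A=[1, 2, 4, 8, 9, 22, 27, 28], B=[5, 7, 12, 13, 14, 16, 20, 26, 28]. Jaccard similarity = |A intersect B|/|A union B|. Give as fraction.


A intersect B = [28]
|A intersect B| = 1
A union B = [1, 2, 4, 5, 7, 8, 9, 12, 13, 14, 16, 20, 22, 26, 27, 28]
|A union B| = 16
Jaccard = 1/16 = 1/16

1/16


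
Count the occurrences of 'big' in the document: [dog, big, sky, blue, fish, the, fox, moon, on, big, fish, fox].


Document has 12 words
Scanning for 'big':
Found at positions: [1, 9]
Count = 2

2


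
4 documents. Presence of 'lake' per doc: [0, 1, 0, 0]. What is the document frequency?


Checking each document for 'lake':
Doc 1: absent
Doc 2: present
Doc 3: absent
Doc 4: absent
df = sum of presences = 0 + 1 + 0 + 0 = 1

1


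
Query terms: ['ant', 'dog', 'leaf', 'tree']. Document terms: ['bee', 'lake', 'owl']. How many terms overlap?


Query terms: ['ant', 'dog', 'leaf', 'tree']
Document terms: ['bee', 'lake', 'owl']
Common terms: []
Overlap count = 0

0


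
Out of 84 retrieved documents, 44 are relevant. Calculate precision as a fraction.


Precision = relevant_retrieved / total_retrieved
= 44 / 84
= 44 / (44 + 40)
= 11/21

11/21


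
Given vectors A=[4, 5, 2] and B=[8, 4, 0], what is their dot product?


Dot product = sum of element-wise products
A[0]*B[0] = 4*8 = 32
A[1]*B[1] = 5*4 = 20
A[2]*B[2] = 2*0 = 0
Sum = 32 + 20 + 0 = 52

52


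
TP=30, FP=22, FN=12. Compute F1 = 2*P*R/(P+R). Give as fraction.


F1 = 2 * P * R / (P + R)
P = TP/(TP+FP) = 30/52 = 15/26
R = TP/(TP+FN) = 30/42 = 5/7
2 * P * R = 2 * 15/26 * 5/7 = 75/91
P + R = 15/26 + 5/7 = 235/182
F1 = 75/91 / 235/182 = 30/47

30/47


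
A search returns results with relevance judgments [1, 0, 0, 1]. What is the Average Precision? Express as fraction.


Computing P@k for each relevant position:
Position 1: relevant, P@1 = 1/1 = 1
Position 2: not relevant
Position 3: not relevant
Position 4: relevant, P@4 = 2/4 = 1/2
Sum of P@k = 1 + 1/2 = 3/2
AP = 3/2 / 2 = 3/4

3/4


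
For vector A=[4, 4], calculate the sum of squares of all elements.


|A|^2 = sum of squared components
A[0]^2 = 4^2 = 16
A[1]^2 = 4^2 = 16
Sum = 16 + 16 = 32

32


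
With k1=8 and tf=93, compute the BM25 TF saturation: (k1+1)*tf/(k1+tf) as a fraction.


BM25 TF component = (k1+1)*tf / (k1+tf)
k1 = 8, tf = 93
Numerator = (8+1)*93 = 837
Denominator = 8 + 93 = 101
= 837/101 = 837/101

837/101


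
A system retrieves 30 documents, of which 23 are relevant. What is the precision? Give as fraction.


Precision = relevant_retrieved / total_retrieved
= 23 / 30
= 23 / (23 + 7)
= 23/30

23/30


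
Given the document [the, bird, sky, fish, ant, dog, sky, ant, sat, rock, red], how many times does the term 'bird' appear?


Document has 11 words
Scanning for 'bird':
Found at positions: [1]
Count = 1

1


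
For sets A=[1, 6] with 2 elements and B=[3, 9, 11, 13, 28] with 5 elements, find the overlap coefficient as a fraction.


A intersect B = []
|A intersect B| = 0
min(|A|, |B|) = min(2, 5) = 2
Overlap = 0 / 2 = 0

0


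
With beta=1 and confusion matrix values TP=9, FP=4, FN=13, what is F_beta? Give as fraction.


P = TP/(TP+FP) = 9/13 = 9/13
R = TP/(TP+FN) = 9/22 = 9/22
beta^2 = 1^2 = 1
(1 + beta^2) = 2
Numerator = (1+beta^2)*P*R = 81/143
Denominator = beta^2*P + R = 9/13 + 9/22 = 315/286
F_beta = 18/35

18/35


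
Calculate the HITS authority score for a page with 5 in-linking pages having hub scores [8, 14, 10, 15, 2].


Authority = sum of hub scores of in-linkers
In-link 1: hub score = 8
In-link 2: hub score = 14
In-link 3: hub score = 10
In-link 4: hub score = 15
In-link 5: hub score = 2
Authority = 8 + 14 + 10 + 15 + 2 = 49

49


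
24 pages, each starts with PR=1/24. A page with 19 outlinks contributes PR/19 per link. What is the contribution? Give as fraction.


Initial PR = 1/24 = 1/24
Outlinks = 19
Contribution per link = PR / outlinks
= 1/24 / 19
= 1/456

1/456


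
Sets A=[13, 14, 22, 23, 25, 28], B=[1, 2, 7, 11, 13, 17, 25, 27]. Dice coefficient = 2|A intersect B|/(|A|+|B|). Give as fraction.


A intersect B = [13, 25]
|A intersect B| = 2
|A| = 6, |B| = 8
Dice = 2*2 / (6+8)
= 4 / 14 = 2/7

2/7


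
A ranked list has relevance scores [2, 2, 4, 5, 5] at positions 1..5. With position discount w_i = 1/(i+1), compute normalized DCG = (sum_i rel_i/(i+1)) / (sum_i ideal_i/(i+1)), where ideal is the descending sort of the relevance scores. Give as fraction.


Position discount weights w_i = 1/(i+1) for i=1..5:
Weights = [1/2, 1/3, 1/4, 1/5, 1/6]
Actual relevance: [2, 2, 4, 5, 5]
DCG = 2/2 + 2/3 + 4/4 + 5/5 + 5/6 = 9/2
Ideal relevance (sorted desc): [5, 5, 4, 2, 2]
Ideal DCG = 5/2 + 5/3 + 4/4 + 2/5 + 2/6 = 59/10
nDCG = DCG / ideal_DCG = 9/2 / 59/10 = 45/59

45/59


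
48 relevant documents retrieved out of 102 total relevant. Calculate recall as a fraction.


Recall = retrieved_relevant / total_relevant
= 48 / 102
= 48 / (48 + 54)
= 8/17

8/17


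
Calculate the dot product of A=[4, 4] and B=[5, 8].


Dot product = sum of element-wise products
A[0]*B[0] = 4*5 = 20
A[1]*B[1] = 4*8 = 32
Sum = 20 + 32 = 52

52


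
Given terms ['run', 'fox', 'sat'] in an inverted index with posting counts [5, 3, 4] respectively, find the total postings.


Summing posting list sizes:
'run': 5 postings
'fox': 3 postings
'sat': 4 postings
Total = 5 + 3 + 4 = 12

12


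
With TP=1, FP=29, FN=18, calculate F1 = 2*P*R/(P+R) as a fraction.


F1 = 2 * P * R / (P + R)
P = TP/(TP+FP) = 1/30 = 1/30
R = TP/(TP+FN) = 1/19 = 1/19
2 * P * R = 2 * 1/30 * 1/19 = 1/285
P + R = 1/30 + 1/19 = 49/570
F1 = 1/285 / 49/570 = 2/49

2/49


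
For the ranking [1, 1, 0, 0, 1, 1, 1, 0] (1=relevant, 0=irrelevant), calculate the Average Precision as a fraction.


Computing P@k for each relevant position:
Position 1: relevant, P@1 = 1/1 = 1
Position 2: relevant, P@2 = 2/2 = 1
Position 3: not relevant
Position 4: not relevant
Position 5: relevant, P@5 = 3/5 = 3/5
Position 6: relevant, P@6 = 4/6 = 2/3
Position 7: relevant, P@7 = 5/7 = 5/7
Position 8: not relevant
Sum of P@k = 1 + 1 + 3/5 + 2/3 + 5/7 = 418/105
AP = 418/105 / 5 = 418/525

418/525


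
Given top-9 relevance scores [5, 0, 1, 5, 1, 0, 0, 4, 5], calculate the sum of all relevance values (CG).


Cumulative Gain = sum of relevance scores
Position 1: rel=5, running sum=5
Position 2: rel=0, running sum=5
Position 3: rel=1, running sum=6
Position 4: rel=5, running sum=11
Position 5: rel=1, running sum=12
Position 6: rel=0, running sum=12
Position 7: rel=0, running sum=12
Position 8: rel=4, running sum=16
Position 9: rel=5, running sum=21
CG = 21

21


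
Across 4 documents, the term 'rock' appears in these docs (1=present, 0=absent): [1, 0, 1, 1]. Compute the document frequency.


Checking each document for 'rock':
Doc 1: present
Doc 2: absent
Doc 3: present
Doc 4: present
df = sum of presences = 1 + 0 + 1 + 1 = 3

3


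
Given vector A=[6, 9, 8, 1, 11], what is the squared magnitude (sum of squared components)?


|A|^2 = sum of squared components
A[0]^2 = 6^2 = 36
A[1]^2 = 9^2 = 81
A[2]^2 = 8^2 = 64
A[3]^2 = 1^2 = 1
A[4]^2 = 11^2 = 121
Sum = 36 + 81 + 64 + 1 + 121 = 303

303


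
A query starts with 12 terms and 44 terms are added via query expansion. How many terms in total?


Original terms: 12
Expansion terms: 44
Total = 12 + 44 = 56

56


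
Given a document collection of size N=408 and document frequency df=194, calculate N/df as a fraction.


IDF ratio = N / df
= 408 / 194
= 204/97

204/97


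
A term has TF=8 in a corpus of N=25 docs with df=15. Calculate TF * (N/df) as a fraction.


TF * (N/df)
= 8 * (25/15)
= 8 * 5/3
= 40/3

40/3


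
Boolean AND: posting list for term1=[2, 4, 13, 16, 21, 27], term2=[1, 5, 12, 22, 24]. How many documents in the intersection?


Boolean AND: find intersection of posting lists
term1 docs: [2, 4, 13, 16, 21, 27]
term2 docs: [1, 5, 12, 22, 24]
Intersection: []
|intersection| = 0

0


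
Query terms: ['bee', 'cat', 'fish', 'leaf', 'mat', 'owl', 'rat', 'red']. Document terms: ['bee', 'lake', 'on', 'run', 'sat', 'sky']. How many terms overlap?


Query terms: ['bee', 'cat', 'fish', 'leaf', 'mat', 'owl', 'rat', 'red']
Document terms: ['bee', 'lake', 'on', 'run', 'sat', 'sky']
Common terms: ['bee']
Overlap count = 1

1


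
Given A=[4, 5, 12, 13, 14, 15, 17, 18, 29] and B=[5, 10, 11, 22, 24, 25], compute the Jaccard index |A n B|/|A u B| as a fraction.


A intersect B = [5]
|A intersect B| = 1
A union B = [4, 5, 10, 11, 12, 13, 14, 15, 17, 18, 22, 24, 25, 29]
|A union B| = 14
Jaccard = 1/14 = 1/14

1/14


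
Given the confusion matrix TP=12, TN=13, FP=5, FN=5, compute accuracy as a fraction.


Accuracy = (TP + TN) / (TP + TN + FP + FN)
TP + TN = 12 + 13 = 25
Total = 12 + 13 + 5 + 5 = 35
Accuracy = 25 / 35 = 5/7

5/7


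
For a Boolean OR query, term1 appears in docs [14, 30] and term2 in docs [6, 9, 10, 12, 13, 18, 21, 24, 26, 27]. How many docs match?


Boolean OR: find union of posting lists
term1 docs: [14, 30]
term2 docs: [6, 9, 10, 12, 13, 18, 21, 24, 26, 27]
Union: [6, 9, 10, 12, 13, 14, 18, 21, 24, 26, 27, 30]
|union| = 12

12


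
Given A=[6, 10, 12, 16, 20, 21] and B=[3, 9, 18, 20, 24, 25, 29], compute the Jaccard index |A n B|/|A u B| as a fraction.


A intersect B = [20]
|A intersect B| = 1
A union B = [3, 6, 9, 10, 12, 16, 18, 20, 21, 24, 25, 29]
|A union B| = 12
Jaccard = 1/12 = 1/12

1/12


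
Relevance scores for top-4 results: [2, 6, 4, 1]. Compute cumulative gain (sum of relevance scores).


Cumulative Gain = sum of relevance scores
Position 1: rel=2, running sum=2
Position 2: rel=6, running sum=8
Position 3: rel=4, running sum=12
Position 4: rel=1, running sum=13
CG = 13

13


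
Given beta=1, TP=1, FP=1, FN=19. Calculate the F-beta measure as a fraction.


P = TP/(TP+FP) = 1/2 = 1/2
R = TP/(TP+FN) = 1/20 = 1/20
beta^2 = 1^2 = 1
(1 + beta^2) = 2
Numerator = (1+beta^2)*P*R = 1/20
Denominator = beta^2*P + R = 1/2 + 1/20 = 11/20
F_beta = 1/11

1/11


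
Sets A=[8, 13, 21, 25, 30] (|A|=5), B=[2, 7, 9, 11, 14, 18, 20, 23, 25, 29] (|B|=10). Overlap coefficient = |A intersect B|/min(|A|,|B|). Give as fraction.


A intersect B = [25]
|A intersect B| = 1
min(|A|, |B|) = min(5, 10) = 5
Overlap = 1 / 5 = 1/5

1/5


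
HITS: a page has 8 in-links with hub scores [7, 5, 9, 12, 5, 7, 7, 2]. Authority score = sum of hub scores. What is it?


Authority = sum of hub scores of in-linkers
In-link 1: hub score = 7
In-link 2: hub score = 5
In-link 3: hub score = 9
In-link 4: hub score = 12
In-link 5: hub score = 5
In-link 6: hub score = 7
In-link 7: hub score = 7
In-link 8: hub score = 2
Authority = 7 + 5 + 9 + 12 + 5 + 7 + 7 + 2 = 54

54


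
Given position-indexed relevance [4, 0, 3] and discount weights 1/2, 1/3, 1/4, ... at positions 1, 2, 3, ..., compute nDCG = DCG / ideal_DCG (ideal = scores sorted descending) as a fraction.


Position discount weights w_i = 1/(i+1) for i=1..3:
Weights = [1/2, 1/3, 1/4]
Actual relevance: [4, 0, 3]
DCG = 4/2 + 0/3 + 3/4 = 11/4
Ideal relevance (sorted desc): [4, 3, 0]
Ideal DCG = 4/2 + 3/3 + 0/4 = 3
nDCG = DCG / ideal_DCG = 11/4 / 3 = 11/12

11/12


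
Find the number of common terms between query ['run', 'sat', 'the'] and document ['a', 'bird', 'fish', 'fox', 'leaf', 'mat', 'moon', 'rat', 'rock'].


Query terms: ['run', 'sat', 'the']
Document terms: ['a', 'bird', 'fish', 'fox', 'leaf', 'mat', 'moon', 'rat', 'rock']
Common terms: []
Overlap count = 0

0


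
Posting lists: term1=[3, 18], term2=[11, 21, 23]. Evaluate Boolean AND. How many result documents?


Boolean AND: find intersection of posting lists
term1 docs: [3, 18]
term2 docs: [11, 21, 23]
Intersection: []
|intersection| = 0

0


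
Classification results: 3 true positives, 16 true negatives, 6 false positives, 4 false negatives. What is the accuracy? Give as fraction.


Accuracy = (TP + TN) / (TP + TN + FP + FN)
TP + TN = 3 + 16 = 19
Total = 3 + 16 + 6 + 4 = 29
Accuracy = 19 / 29 = 19/29

19/29


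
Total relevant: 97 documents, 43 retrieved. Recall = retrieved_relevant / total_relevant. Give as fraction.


Recall = retrieved_relevant / total_relevant
= 43 / 97
= 43 / (43 + 54)
= 43/97

43/97


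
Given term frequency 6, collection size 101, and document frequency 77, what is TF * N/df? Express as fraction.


TF * (N/df)
= 6 * (101/77)
= 6 * 101/77
= 606/77

606/77


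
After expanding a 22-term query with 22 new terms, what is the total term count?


Original terms: 22
Expansion terms: 22
Total = 22 + 22 = 44

44


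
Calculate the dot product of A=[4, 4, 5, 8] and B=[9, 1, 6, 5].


Dot product = sum of element-wise products
A[0]*B[0] = 4*9 = 36
A[1]*B[1] = 4*1 = 4
A[2]*B[2] = 5*6 = 30
A[3]*B[3] = 8*5 = 40
Sum = 36 + 4 + 30 + 40 = 110

110


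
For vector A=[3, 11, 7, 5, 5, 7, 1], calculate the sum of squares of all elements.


|A|^2 = sum of squared components
A[0]^2 = 3^2 = 9
A[1]^2 = 11^2 = 121
A[2]^2 = 7^2 = 49
A[3]^2 = 5^2 = 25
A[4]^2 = 5^2 = 25
A[5]^2 = 7^2 = 49
A[6]^2 = 1^2 = 1
Sum = 9 + 121 + 49 + 25 + 25 + 49 + 1 = 279

279


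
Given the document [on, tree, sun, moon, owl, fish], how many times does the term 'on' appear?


Document has 6 words
Scanning for 'on':
Found at positions: [0]
Count = 1

1


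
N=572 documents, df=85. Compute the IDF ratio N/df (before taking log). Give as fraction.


IDF ratio = N / df
= 572 / 85
= 572/85

572/85


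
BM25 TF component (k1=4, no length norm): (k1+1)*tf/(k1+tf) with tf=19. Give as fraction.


BM25 TF component = (k1+1)*tf / (k1+tf)
k1 = 4, tf = 19
Numerator = (4+1)*19 = 95
Denominator = 4 + 19 = 23
= 95/23 = 95/23

95/23


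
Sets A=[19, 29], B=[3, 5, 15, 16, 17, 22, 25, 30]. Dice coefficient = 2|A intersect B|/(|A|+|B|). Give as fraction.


A intersect B = []
|A intersect B| = 0
|A| = 2, |B| = 8
Dice = 2*0 / (2+8)
= 0 / 10 = 0

0


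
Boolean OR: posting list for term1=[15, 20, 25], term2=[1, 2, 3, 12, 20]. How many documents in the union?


Boolean OR: find union of posting lists
term1 docs: [15, 20, 25]
term2 docs: [1, 2, 3, 12, 20]
Union: [1, 2, 3, 12, 15, 20, 25]
|union| = 7

7


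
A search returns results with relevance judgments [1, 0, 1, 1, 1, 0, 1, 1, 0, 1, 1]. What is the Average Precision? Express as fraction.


Computing P@k for each relevant position:
Position 1: relevant, P@1 = 1/1 = 1
Position 2: not relevant
Position 3: relevant, P@3 = 2/3 = 2/3
Position 4: relevant, P@4 = 3/4 = 3/4
Position 5: relevant, P@5 = 4/5 = 4/5
Position 6: not relevant
Position 7: relevant, P@7 = 5/7 = 5/7
Position 8: relevant, P@8 = 6/8 = 3/4
Position 9: not relevant
Position 10: relevant, P@10 = 7/10 = 7/10
Position 11: relevant, P@11 = 8/11 = 8/11
Sum of P@k = 1 + 2/3 + 3/4 + 4/5 + 5/7 + 3/4 + 7/10 + 8/11 = 1411/231
AP = 1411/231 / 8 = 1411/1848

1411/1848


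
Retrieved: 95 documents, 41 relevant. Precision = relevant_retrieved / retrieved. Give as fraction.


Precision = relevant_retrieved / total_retrieved
= 41 / 95
= 41 / (41 + 54)
= 41/95

41/95


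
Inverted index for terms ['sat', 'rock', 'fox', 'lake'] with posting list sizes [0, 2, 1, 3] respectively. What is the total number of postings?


Summing posting list sizes:
'sat': 0 postings
'rock': 2 postings
'fox': 1 postings
'lake': 3 postings
Total = 0 + 2 + 1 + 3 = 6

6


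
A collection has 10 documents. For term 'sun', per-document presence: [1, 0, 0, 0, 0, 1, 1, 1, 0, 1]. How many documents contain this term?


Checking each document for 'sun':
Doc 1: present
Doc 2: absent
Doc 3: absent
Doc 4: absent
Doc 5: absent
Doc 6: present
Doc 7: present
Doc 8: present
Doc 9: absent
Doc 10: present
df = sum of presences = 1 + 0 + 0 + 0 + 0 + 1 + 1 + 1 + 0 + 1 = 5

5


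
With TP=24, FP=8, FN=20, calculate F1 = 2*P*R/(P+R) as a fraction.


F1 = 2 * P * R / (P + R)
P = TP/(TP+FP) = 24/32 = 3/4
R = TP/(TP+FN) = 24/44 = 6/11
2 * P * R = 2 * 3/4 * 6/11 = 9/11
P + R = 3/4 + 6/11 = 57/44
F1 = 9/11 / 57/44 = 12/19

12/19


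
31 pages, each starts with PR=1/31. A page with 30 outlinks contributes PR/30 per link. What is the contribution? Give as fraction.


Initial PR = 1/31 = 1/31
Outlinks = 30
Contribution per link = PR / outlinks
= 1/31 / 30
= 1/930

1/930


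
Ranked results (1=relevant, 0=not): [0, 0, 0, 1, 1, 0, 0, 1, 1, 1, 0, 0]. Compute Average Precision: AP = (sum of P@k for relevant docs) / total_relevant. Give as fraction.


Computing P@k for each relevant position:
Position 1: not relevant
Position 2: not relevant
Position 3: not relevant
Position 4: relevant, P@4 = 1/4 = 1/4
Position 5: relevant, P@5 = 2/5 = 2/5
Position 6: not relevant
Position 7: not relevant
Position 8: relevant, P@8 = 3/8 = 3/8
Position 9: relevant, P@9 = 4/9 = 4/9
Position 10: relevant, P@10 = 5/10 = 1/2
Position 11: not relevant
Position 12: not relevant
Sum of P@k = 1/4 + 2/5 + 3/8 + 4/9 + 1/2 = 709/360
AP = 709/360 / 5 = 709/1800

709/1800


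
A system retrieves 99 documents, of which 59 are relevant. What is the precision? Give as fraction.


Precision = relevant_retrieved / total_retrieved
= 59 / 99
= 59 / (59 + 40)
= 59/99

59/99


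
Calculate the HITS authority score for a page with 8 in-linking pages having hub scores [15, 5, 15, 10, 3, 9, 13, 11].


Authority = sum of hub scores of in-linkers
In-link 1: hub score = 15
In-link 2: hub score = 5
In-link 3: hub score = 15
In-link 4: hub score = 10
In-link 5: hub score = 3
In-link 6: hub score = 9
In-link 7: hub score = 13
In-link 8: hub score = 11
Authority = 15 + 5 + 15 + 10 + 3 + 9 + 13 + 11 = 81

81


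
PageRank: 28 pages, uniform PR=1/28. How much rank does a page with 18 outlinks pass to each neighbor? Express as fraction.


Initial PR = 1/28 = 1/28
Outlinks = 18
Contribution per link = PR / outlinks
= 1/28 / 18
= 1/504

1/504


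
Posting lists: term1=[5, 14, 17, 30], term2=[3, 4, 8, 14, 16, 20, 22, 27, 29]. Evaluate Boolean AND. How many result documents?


Boolean AND: find intersection of posting lists
term1 docs: [5, 14, 17, 30]
term2 docs: [3, 4, 8, 14, 16, 20, 22, 27, 29]
Intersection: [14]
|intersection| = 1

1


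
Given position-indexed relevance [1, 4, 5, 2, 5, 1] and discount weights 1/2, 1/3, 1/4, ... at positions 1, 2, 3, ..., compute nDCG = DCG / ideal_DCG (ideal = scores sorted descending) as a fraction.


Position discount weights w_i = 1/(i+1) for i=1..6:
Weights = [1/2, 1/3, 1/4, 1/5, 1/6, 1/7]
Actual relevance: [1, 4, 5, 2, 5, 1]
DCG = 1/2 + 4/3 + 5/4 + 2/5 + 5/6 + 1/7 = 1873/420
Ideal relevance (sorted desc): [5, 5, 4, 2, 1, 1]
Ideal DCG = 5/2 + 5/3 + 4/4 + 2/5 + 1/6 + 1/7 = 617/105
nDCG = DCG / ideal_DCG = 1873/420 / 617/105 = 1873/2468

1873/2468


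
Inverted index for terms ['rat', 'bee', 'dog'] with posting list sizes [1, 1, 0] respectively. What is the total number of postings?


Summing posting list sizes:
'rat': 1 postings
'bee': 1 postings
'dog': 0 postings
Total = 1 + 1 + 0 = 2

2


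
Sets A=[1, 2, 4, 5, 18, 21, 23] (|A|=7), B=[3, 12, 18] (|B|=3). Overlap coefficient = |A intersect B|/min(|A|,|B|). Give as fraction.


A intersect B = [18]
|A intersect B| = 1
min(|A|, |B|) = min(7, 3) = 3
Overlap = 1 / 3 = 1/3

1/3


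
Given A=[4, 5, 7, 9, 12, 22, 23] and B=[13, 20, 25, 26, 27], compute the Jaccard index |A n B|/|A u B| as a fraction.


A intersect B = []
|A intersect B| = 0
A union B = [4, 5, 7, 9, 12, 13, 20, 22, 23, 25, 26, 27]
|A union B| = 12
Jaccard = 0/12 = 0

0


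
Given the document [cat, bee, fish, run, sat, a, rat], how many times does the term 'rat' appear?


Document has 7 words
Scanning for 'rat':
Found at positions: [6]
Count = 1

1


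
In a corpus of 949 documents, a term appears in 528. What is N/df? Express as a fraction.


IDF ratio = N / df
= 949 / 528
= 949/528

949/528


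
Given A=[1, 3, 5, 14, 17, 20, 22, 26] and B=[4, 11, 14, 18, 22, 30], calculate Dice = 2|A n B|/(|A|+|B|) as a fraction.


A intersect B = [14, 22]
|A intersect B| = 2
|A| = 8, |B| = 6
Dice = 2*2 / (8+6)
= 4 / 14 = 2/7

2/7


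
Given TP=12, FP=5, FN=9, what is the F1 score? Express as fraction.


F1 = 2 * P * R / (P + R)
P = TP/(TP+FP) = 12/17 = 12/17
R = TP/(TP+FN) = 12/21 = 4/7
2 * P * R = 2 * 12/17 * 4/7 = 96/119
P + R = 12/17 + 4/7 = 152/119
F1 = 96/119 / 152/119 = 12/19

12/19


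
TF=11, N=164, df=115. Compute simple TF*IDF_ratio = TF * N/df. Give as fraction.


TF * (N/df)
= 11 * (164/115)
= 11 * 164/115
= 1804/115

1804/115


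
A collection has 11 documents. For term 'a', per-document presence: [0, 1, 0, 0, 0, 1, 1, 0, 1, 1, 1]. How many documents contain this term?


Checking each document for 'a':
Doc 1: absent
Doc 2: present
Doc 3: absent
Doc 4: absent
Doc 5: absent
Doc 6: present
Doc 7: present
Doc 8: absent
Doc 9: present
Doc 10: present
Doc 11: present
df = sum of presences = 0 + 1 + 0 + 0 + 0 + 1 + 1 + 0 + 1 + 1 + 1 = 6

6


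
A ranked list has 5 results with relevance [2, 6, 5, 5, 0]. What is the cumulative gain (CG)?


Cumulative Gain = sum of relevance scores
Position 1: rel=2, running sum=2
Position 2: rel=6, running sum=8
Position 3: rel=5, running sum=13
Position 4: rel=5, running sum=18
Position 5: rel=0, running sum=18
CG = 18

18


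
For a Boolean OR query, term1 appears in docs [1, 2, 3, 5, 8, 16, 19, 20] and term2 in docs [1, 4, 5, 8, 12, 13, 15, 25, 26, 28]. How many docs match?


Boolean OR: find union of posting lists
term1 docs: [1, 2, 3, 5, 8, 16, 19, 20]
term2 docs: [1, 4, 5, 8, 12, 13, 15, 25, 26, 28]
Union: [1, 2, 3, 4, 5, 8, 12, 13, 15, 16, 19, 20, 25, 26, 28]
|union| = 15

15


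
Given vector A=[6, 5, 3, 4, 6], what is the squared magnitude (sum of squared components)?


|A|^2 = sum of squared components
A[0]^2 = 6^2 = 36
A[1]^2 = 5^2 = 25
A[2]^2 = 3^2 = 9
A[3]^2 = 4^2 = 16
A[4]^2 = 6^2 = 36
Sum = 36 + 25 + 9 + 16 + 36 = 122

122


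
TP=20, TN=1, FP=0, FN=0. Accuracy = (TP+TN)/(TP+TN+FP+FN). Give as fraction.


Accuracy = (TP + TN) / (TP + TN + FP + FN)
TP + TN = 20 + 1 = 21
Total = 20 + 1 + 0 + 0 = 21
Accuracy = 21 / 21 = 1

1


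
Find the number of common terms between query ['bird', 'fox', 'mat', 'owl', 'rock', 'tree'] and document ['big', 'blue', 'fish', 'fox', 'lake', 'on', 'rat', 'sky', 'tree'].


Query terms: ['bird', 'fox', 'mat', 'owl', 'rock', 'tree']
Document terms: ['big', 'blue', 'fish', 'fox', 'lake', 'on', 'rat', 'sky', 'tree']
Common terms: ['fox', 'tree']
Overlap count = 2

2


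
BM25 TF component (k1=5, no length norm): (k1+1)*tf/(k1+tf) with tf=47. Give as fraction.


BM25 TF component = (k1+1)*tf / (k1+tf)
k1 = 5, tf = 47
Numerator = (5+1)*47 = 282
Denominator = 5 + 47 = 52
= 282/52 = 141/26

141/26


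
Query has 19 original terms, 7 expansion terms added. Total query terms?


Original terms: 19
Expansion terms: 7
Total = 19 + 7 = 26

26


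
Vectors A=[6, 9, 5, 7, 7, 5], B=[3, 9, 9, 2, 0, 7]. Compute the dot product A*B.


Dot product = sum of element-wise products
A[0]*B[0] = 6*3 = 18
A[1]*B[1] = 9*9 = 81
A[2]*B[2] = 5*9 = 45
A[3]*B[3] = 7*2 = 14
A[4]*B[4] = 7*0 = 0
A[5]*B[5] = 5*7 = 35
Sum = 18 + 81 + 45 + 14 + 0 + 35 = 193

193


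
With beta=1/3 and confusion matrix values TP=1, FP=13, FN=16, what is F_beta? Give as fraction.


P = TP/(TP+FP) = 1/14 = 1/14
R = TP/(TP+FN) = 1/17 = 1/17
beta^2 = 1/3^2 = 1/9
(1 + beta^2) = 10/9
Numerator = (1+beta^2)*P*R = 5/1071
Denominator = beta^2*P + R = 1/126 + 1/17 = 143/2142
F_beta = 10/143

10/143


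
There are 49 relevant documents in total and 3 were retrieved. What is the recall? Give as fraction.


Recall = retrieved_relevant / total_relevant
= 3 / 49
= 3 / (3 + 46)
= 3/49

3/49


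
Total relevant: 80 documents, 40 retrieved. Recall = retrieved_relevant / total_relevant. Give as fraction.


Recall = retrieved_relevant / total_relevant
= 40 / 80
= 40 / (40 + 40)
= 1/2

1/2


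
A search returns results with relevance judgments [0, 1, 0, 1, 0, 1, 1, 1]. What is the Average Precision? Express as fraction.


Computing P@k for each relevant position:
Position 1: not relevant
Position 2: relevant, P@2 = 1/2 = 1/2
Position 3: not relevant
Position 4: relevant, P@4 = 2/4 = 1/2
Position 5: not relevant
Position 6: relevant, P@6 = 3/6 = 1/2
Position 7: relevant, P@7 = 4/7 = 4/7
Position 8: relevant, P@8 = 5/8 = 5/8
Sum of P@k = 1/2 + 1/2 + 1/2 + 4/7 + 5/8 = 151/56
AP = 151/56 / 5 = 151/280

151/280


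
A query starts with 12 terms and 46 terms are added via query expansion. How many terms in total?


Original terms: 12
Expansion terms: 46
Total = 12 + 46 = 58

58


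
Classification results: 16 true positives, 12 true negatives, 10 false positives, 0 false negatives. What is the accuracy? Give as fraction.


Accuracy = (TP + TN) / (TP + TN + FP + FN)
TP + TN = 16 + 12 = 28
Total = 16 + 12 + 10 + 0 = 38
Accuracy = 28 / 38 = 14/19

14/19


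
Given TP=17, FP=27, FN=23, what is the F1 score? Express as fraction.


F1 = 2 * P * R / (P + R)
P = TP/(TP+FP) = 17/44 = 17/44
R = TP/(TP+FN) = 17/40 = 17/40
2 * P * R = 2 * 17/44 * 17/40 = 289/880
P + R = 17/44 + 17/40 = 357/440
F1 = 289/880 / 357/440 = 17/42

17/42


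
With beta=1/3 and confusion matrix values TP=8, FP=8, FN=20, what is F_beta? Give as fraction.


P = TP/(TP+FP) = 8/16 = 1/2
R = TP/(TP+FN) = 8/28 = 2/7
beta^2 = 1/3^2 = 1/9
(1 + beta^2) = 10/9
Numerator = (1+beta^2)*P*R = 10/63
Denominator = beta^2*P + R = 1/18 + 2/7 = 43/126
F_beta = 20/43

20/43
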